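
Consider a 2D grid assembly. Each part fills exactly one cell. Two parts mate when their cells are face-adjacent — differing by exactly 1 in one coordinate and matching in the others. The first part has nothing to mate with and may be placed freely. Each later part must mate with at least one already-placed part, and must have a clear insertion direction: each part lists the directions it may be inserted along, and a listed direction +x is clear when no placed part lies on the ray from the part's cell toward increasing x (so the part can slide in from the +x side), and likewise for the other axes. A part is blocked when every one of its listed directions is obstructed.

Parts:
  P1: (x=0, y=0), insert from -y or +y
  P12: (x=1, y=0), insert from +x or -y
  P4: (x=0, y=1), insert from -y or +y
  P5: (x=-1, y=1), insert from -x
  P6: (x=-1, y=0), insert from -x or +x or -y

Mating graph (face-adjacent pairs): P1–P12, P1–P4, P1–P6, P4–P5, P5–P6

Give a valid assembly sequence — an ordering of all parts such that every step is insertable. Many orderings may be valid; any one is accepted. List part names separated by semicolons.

P12; P1; P6; P4; P5

1. P12@(1, 0) [+x clear] — {P12}
2. P1@(0, 0) [-y clear] — {P1, P12}
3. P6@(-1, 0) [-x clear] — {P1, P12, P6}
4. P4@(0, 1) [+y clear] — {P1, P12, P4, P6}
5. P5@(-1, 1) [-x clear] — {P1, P12, P4, P5, P6}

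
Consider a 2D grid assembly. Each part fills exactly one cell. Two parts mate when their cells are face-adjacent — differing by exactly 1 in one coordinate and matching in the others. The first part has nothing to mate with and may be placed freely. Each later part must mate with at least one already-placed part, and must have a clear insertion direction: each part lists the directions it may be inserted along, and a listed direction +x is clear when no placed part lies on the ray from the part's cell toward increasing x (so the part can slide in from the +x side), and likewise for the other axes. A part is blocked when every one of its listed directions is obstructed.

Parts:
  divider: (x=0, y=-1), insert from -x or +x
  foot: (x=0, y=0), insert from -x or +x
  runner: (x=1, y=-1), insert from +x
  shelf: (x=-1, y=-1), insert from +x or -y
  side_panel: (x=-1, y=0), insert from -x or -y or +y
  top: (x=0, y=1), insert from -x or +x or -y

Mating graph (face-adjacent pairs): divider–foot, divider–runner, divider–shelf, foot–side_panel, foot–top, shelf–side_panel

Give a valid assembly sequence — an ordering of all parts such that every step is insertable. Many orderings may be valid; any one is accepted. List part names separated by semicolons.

1. runner@(1, -1) [+x clear] — {runner}
2. divider@(0, -1) [-x clear] — {divider, runner}
3. foot@(0, 0) [-x clear] — {divider, foot, runner}
4. side_panel@(-1, 0) [-x clear] — {divider, foot, runner, side_panel}
5. top@(0, 1) [-x clear] — {divider, foot, runner, side_panel, top}
6. shelf@(-1, -1) [-y clear] — {divider, foot, runner, shelf, side_panel, top}

runner; divider; foot; side_panel; top; shelf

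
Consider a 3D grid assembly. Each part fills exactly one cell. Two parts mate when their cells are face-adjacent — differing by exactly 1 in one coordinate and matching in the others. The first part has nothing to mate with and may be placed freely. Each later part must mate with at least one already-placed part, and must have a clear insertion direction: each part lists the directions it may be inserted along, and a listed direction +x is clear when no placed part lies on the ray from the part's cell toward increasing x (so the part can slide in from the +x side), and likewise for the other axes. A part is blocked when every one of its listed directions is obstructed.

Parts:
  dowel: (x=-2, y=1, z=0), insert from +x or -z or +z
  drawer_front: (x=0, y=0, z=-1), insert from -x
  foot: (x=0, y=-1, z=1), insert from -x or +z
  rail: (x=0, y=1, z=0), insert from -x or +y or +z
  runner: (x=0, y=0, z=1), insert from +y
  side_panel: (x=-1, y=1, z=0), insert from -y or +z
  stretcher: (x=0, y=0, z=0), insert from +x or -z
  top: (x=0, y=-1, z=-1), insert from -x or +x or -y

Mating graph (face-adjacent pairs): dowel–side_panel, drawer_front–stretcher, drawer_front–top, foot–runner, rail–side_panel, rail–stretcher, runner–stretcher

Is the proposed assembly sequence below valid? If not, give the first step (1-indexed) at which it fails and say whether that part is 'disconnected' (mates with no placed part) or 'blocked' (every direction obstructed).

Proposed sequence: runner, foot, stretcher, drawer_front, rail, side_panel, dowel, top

Valid

1. runner@(0, 0, 1) [+y clear] — {runner}
2. foot@(0, -1, 1) [-x clear] — {foot, runner}
3. stretcher@(0, 0, 0) [+x clear] — {foot, runner, stretcher}
4. drawer_front@(0, 0, -1) [-x clear] — {drawer_front, foot, runner, stretcher}
5. rail@(0, 1, 0) [-x clear] — {drawer_front, foot, rail, runner, stretcher}
6. side_panel@(-1, 1, 0) [-y clear] — {drawer_front, foot, rail, runner, side_panel, stretcher}
7. dowel@(-2, 1, 0) [-z clear] — {dowel, drawer_front, foot, rail, runner, side_panel, stretcher}
8. top@(0, -1, -1) [-x clear] — {dowel, drawer_front, foot, rail, runner, side_panel, stretcher, top}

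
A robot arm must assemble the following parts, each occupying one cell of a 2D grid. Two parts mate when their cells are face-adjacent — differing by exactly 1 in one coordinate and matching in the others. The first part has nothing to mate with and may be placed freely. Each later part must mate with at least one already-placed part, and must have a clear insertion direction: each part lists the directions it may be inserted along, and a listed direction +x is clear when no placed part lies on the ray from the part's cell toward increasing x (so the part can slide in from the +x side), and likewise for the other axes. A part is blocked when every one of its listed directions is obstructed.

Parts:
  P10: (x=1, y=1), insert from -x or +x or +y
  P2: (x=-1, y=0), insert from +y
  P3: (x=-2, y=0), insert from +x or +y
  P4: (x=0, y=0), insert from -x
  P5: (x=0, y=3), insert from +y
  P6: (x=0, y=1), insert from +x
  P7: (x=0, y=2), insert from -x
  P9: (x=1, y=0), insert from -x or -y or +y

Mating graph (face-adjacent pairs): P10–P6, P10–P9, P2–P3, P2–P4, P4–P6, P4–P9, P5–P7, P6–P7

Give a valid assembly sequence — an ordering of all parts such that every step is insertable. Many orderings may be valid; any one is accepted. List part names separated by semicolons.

1. P5@(0, 3) [+y clear] — {P5}
2. P7@(0, 2) [-x clear] — {P5, P7}
3. P6@(0, 1) [+x clear] — {P5, P6, P7}
4. P4@(0, 0) [-x clear] — {P4, P5, P6, P7}
5. P2@(-1, 0) [+y clear] — {P2, P4, P5, P6, P7}
6. P3@(-2, 0) [+y clear] — {P2, P3, P4, P5, P6, P7}
7. P9@(1, 0) [-y clear] — {P2, P3, P4, P5, P6, P7, P9}
8. P10@(1, 1) [+x clear] — {P10, P2, P3, P4, P5, P6, P7, P9}

P5; P7; P6; P4; P2; P3; P9; P10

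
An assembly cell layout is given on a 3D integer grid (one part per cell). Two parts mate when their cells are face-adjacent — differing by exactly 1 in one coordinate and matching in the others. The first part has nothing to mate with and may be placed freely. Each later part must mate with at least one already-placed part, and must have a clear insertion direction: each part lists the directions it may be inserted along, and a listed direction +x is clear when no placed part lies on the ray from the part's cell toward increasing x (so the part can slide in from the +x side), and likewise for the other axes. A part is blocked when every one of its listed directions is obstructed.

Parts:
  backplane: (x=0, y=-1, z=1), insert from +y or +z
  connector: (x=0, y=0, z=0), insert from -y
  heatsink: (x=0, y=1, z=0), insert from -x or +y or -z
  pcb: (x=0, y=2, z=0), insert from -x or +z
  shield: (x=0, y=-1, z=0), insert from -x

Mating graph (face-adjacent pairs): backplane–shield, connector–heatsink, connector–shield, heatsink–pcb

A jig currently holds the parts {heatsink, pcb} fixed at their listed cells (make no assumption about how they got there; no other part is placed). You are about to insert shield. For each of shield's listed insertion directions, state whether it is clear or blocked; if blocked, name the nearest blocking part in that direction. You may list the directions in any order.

-x: clear

-x: ray from shield(0, -1, 0) has no placed part ⇒ clear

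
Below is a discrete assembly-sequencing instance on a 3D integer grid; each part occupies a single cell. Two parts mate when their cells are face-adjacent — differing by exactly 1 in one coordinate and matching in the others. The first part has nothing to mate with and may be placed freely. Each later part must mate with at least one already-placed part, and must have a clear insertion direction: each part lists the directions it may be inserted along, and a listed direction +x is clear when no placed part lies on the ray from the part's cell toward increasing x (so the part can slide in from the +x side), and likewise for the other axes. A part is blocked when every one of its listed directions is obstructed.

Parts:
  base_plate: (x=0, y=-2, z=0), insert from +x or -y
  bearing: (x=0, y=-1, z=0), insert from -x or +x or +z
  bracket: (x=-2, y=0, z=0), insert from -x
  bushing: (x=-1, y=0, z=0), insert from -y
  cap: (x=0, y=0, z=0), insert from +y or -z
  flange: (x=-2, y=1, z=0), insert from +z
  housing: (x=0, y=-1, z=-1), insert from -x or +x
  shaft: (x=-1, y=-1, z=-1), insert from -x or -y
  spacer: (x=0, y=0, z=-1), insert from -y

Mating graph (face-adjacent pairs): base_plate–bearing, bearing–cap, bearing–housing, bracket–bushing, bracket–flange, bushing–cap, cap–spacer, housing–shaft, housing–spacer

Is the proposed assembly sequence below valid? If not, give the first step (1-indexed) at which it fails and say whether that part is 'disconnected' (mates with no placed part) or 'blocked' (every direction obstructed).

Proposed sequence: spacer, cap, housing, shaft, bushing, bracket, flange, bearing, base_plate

Valid

1. spacer@(0, 0, -1) [-y clear] — {spacer}
2. cap@(0, 0, 0) [+y clear] — {cap, spacer}
3. housing@(0, -1, -1) [-x clear] — {cap, housing, spacer}
4. shaft@(-1, -1, -1) [-x clear] — {cap, housing, shaft, spacer}
5. bushing@(-1, 0, 0) [-y clear] — {bushing, cap, housing, shaft, spacer}
6. bracket@(-2, 0, 0) [-x clear] — {bracket, bushing, cap, housing, shaft, spacer}
7. flange@(-2, 1, 0) [+z clear] — {bracket, bushing, cap, flange, housing, shaft, spacer}
8. bearing@(0, -1, 0) [-x clear] — {bearing, bracket, bushing, cap, flange, housing, shaft, spacer}
9. base_plate@(0, -2, 0) [+x clear] — {base_plate, bearing, bracket, bushing, cap, flange, housing, shaft, spacer}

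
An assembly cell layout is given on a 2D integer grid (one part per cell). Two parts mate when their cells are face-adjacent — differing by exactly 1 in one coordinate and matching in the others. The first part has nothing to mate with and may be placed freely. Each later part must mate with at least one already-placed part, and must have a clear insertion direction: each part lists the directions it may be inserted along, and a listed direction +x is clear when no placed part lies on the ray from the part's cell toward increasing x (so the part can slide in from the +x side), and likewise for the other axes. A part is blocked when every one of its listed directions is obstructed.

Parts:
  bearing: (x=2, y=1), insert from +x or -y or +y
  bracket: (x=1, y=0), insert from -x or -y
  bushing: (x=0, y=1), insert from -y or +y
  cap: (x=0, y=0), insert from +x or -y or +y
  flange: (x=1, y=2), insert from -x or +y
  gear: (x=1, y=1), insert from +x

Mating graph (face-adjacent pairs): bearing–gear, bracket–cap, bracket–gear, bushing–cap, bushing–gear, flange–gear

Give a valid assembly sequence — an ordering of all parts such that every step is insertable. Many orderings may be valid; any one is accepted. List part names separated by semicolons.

1. bushing@(0, 1) [-y clear] — {bushing}
2. gear@(1, 1) [+x clear] — {bushing, gear}
3. flange@(1, 2) [-x clear] — {bushing, flange, gear}
4. cap@(0, 0) [+x clear] — {bushing, cap, flange, gear}
5. bearing@(2, 1) [+x clear] — {bearing, bushing, cap, flange, gear}
6. bracket@(1, 0) [-y clear] — {bearing, bracket, bushing, cap, flange, gear}

bushing; gear; flange; cap; bearing; bracket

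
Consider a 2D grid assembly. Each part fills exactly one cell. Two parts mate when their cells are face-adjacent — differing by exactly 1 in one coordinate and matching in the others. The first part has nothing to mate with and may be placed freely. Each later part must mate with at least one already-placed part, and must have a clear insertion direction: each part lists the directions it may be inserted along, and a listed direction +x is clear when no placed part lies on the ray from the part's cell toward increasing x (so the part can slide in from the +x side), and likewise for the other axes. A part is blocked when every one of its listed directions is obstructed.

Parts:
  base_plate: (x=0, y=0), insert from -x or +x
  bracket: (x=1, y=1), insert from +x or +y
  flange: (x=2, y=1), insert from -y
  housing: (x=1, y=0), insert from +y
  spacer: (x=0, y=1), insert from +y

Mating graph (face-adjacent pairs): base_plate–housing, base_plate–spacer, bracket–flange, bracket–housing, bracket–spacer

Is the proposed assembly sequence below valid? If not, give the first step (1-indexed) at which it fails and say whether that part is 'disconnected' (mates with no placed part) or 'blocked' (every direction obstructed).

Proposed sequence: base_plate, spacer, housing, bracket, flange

1. base_plate@(0, 0) [-x clear] — {base_plate}
2. spacer@(0, 1) [+y clear] — {base_plate, spacer}
3. housing@(1, 0) [+y clear] — {base_plate, housing, spacer}
4. bracket@(1, 1) [+x clear] — {base_plate, bracket, housing, spacer}
5. flange@(2, 1) [-y clear] — {base_plate, bracket, flange, housing, spacer}

Valid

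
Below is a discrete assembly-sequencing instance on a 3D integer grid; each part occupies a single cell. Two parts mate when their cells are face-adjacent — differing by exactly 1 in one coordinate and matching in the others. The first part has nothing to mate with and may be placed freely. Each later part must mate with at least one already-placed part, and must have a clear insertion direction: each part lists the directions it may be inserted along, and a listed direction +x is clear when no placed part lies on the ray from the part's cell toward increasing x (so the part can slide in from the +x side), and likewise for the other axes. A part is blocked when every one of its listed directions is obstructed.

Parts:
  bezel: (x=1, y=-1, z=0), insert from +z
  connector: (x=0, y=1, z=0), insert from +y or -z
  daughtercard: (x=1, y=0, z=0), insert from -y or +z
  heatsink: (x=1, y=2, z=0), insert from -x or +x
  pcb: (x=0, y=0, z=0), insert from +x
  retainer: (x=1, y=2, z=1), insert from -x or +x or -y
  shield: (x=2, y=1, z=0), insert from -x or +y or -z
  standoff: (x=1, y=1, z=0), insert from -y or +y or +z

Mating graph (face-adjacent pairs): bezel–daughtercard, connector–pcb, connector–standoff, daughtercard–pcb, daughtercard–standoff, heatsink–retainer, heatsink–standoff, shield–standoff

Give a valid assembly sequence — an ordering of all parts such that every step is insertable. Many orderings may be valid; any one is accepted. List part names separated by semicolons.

1. shield@(2, 1, 0) [-x clear] — {shield}
2. standoff@(1, 1, 0) [-y clear] — {shield, standoff}
3. connector@(0, 1, 0) [+y clear] — {connector, shield, standoff}
4. pcb@(0, 0, 0) [+x clear] — {connector, pcb, shield, standoff}
5. heatsink@(1, 2, 0) [-x clear] — {connector, heatsink, pcb, shield, standoff}
6. retainer@(1, 2, 1) [-x clear] — {connector, heatsink, pcb, retainer, shield, standoff}
7. daughtercard@(1, 0, 0) [-y clear] — {connector, daughtercard, heatsink, pcb, retainer, shield, standoff}
8. bezel@(1, -1, 0) [+z clear] — {bezel, connector, daughtercard, heatsink, pcb, retainer, shield, standoff}

shield; standoff; connector; pcb; heatsink; retainer; daughtercard; bezel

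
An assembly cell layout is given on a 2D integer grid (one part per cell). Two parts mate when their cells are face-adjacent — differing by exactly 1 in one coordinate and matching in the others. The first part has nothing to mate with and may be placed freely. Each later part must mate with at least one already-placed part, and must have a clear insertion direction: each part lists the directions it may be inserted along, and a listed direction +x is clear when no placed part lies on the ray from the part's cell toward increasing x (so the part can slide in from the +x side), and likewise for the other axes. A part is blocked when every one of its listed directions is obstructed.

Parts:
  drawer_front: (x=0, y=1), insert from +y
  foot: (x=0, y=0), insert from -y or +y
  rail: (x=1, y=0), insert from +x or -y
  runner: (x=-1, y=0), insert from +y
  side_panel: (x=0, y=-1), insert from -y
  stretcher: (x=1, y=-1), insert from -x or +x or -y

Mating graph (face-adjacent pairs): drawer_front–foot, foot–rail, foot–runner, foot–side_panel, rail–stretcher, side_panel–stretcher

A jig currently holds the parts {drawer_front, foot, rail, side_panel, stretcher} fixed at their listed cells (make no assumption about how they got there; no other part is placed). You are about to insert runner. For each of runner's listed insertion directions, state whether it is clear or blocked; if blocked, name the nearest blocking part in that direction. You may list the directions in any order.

+y: ray from runner(-1, 0) has no placed part ⇒ clear

+y: clear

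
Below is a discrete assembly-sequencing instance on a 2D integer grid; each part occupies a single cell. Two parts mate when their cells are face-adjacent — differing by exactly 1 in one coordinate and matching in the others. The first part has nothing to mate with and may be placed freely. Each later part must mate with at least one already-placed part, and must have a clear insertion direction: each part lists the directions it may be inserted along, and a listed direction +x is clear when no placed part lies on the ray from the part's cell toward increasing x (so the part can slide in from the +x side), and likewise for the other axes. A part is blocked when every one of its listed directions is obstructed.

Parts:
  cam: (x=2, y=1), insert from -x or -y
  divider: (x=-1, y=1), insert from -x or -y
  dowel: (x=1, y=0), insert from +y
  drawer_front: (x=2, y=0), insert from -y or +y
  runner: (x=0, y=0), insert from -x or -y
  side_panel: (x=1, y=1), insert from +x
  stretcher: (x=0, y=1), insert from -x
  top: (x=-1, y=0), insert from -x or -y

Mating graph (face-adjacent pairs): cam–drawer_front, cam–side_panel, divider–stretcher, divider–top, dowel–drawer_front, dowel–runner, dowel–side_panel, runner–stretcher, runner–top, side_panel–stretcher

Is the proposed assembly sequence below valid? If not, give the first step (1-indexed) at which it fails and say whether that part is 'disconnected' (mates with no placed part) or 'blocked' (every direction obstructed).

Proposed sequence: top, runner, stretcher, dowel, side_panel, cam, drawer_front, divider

Valid

1. top@(-1, 0) [-x clear] — {top}
2. runner@(0, 0) [-y clear] — {runner, top}
3. stretcher@(0, 1) [-x clear] — {runner, stretcher, top}
4. dowel@(1, 0) [+y clear] — {dowel, runner, stretcher, top}
5. side_panel@(1, 1) [+x clear] — {dowel, runner, side_panel, stretcher, top}
6. cam@(2, 1) [-y clear] — {cam, dowel, runner, side_panel, stretcher, top}
7. drawer_front@(2, 0) [-y clear] — {cam, dowel, drawer_front, runner, side_panel, stretcher, top}
8. divider@(-1, 1) [-x clear] — {cam, divider, dowel, drawer_front, runner, side_panel, stretcher, top}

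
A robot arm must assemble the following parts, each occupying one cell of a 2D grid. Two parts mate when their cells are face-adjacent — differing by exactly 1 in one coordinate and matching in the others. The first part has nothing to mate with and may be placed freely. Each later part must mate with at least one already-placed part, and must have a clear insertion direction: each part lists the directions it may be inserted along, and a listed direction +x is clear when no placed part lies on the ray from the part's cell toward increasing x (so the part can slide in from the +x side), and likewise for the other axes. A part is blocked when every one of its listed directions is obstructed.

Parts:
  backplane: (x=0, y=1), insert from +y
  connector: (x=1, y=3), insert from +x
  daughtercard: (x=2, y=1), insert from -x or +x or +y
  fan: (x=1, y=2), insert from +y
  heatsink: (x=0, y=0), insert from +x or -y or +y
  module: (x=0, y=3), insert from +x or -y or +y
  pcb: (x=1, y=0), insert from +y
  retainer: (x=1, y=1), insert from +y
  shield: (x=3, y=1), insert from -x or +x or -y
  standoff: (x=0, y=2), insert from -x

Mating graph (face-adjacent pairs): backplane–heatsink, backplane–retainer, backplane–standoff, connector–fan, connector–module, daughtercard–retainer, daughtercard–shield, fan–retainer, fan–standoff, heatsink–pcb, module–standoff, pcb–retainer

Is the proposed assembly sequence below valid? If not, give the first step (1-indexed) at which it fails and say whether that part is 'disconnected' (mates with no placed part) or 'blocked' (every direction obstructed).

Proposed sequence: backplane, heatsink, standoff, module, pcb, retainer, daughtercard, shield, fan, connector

Valid

1. backplane@(0, 1) [+y clear] — {backplane}
2. heatsink@(0, 0) [+x clear] — {backplane, heatsink}
3. standoff@(0, 2) [-x clear] — {backplane, heatsink, standoff}
4. module@(0, 3) [+x clear] — {backplane, heatsink, module, standoff}
5. pcb@(1, 0) [+y clear] — {backplane, heatsink, module, pcb, standoff}
6. retainer@(1, 1) [+y clear] — {backplane, heatsink, module, pcb, retainer, standoff}
7. daughtercard@(2, 1) [+x clear] — {backplane, daughtercard, heatsink, module, pcb, retainer, standoff}
8. shield@(3, 1) [+x clear] — {backplane, daughtercard, heatsink, module, pcb, retainer, shield, standoff}
9. fan@(1, 2) [+y clear] — {backplane, daughtercard, fan, heatsink, module, pcb, retainer, shield, standoff}
10. connector@(1, 3) [+x clear] — {backplane, connector, daughtercard, fan, heatsink, module, pcb, retainer, shield, standoff}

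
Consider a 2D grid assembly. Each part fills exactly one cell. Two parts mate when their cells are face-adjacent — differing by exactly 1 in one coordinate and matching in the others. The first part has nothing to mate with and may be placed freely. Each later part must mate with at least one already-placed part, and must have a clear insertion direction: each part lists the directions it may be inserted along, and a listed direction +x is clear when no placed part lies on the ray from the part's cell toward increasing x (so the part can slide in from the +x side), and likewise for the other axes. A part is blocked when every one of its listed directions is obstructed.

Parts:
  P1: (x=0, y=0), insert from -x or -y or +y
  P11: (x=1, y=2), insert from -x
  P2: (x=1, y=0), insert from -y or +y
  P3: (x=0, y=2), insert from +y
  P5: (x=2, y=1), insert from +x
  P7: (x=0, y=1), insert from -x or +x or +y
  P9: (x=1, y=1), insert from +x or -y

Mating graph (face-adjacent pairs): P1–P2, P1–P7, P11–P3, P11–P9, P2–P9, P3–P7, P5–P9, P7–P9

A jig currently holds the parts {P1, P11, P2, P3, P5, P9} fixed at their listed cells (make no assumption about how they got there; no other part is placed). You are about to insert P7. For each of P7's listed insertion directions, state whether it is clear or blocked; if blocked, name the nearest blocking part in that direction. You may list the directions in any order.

-x: ray from P7(0, 1) has no placed part ⇒ clear
+x: nearest on ray is P9@(1, 1) ⇒ blocked
+y: nearest on ray is P3@(0, 2) ⇒ blocked

+x: blocked by P9; +y: blocked by P3; -x: clear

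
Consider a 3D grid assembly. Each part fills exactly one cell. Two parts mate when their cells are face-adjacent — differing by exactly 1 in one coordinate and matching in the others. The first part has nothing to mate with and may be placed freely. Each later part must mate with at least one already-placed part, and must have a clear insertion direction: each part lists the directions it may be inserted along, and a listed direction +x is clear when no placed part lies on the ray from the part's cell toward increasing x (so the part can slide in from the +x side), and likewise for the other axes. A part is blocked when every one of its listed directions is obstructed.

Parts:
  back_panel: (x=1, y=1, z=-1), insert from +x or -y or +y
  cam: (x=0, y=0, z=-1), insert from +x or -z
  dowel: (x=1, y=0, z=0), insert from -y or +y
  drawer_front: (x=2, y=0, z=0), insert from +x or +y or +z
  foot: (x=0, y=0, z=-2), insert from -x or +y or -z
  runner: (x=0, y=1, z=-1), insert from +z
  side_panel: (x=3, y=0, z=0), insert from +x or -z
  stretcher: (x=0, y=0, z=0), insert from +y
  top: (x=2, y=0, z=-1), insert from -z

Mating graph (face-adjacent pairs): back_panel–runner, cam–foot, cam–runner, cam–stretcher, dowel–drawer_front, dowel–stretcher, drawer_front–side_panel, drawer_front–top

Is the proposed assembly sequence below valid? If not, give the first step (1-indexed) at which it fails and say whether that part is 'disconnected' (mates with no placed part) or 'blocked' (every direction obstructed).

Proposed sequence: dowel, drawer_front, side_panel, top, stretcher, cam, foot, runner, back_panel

1. dowel@(1, 0, 0) [-y clear] — {dowel}
2. drawer_front@(2, 0, 0) [+x clear] — {dowel, drawer_front}
3. side_panel@(3, 0, 0) [+x clear] — {dowel, drawer_front, side_panel}
4. top@(2, 0, -1) [-z clear] — {dowel, drawer_front, side_panel, top}
5. stretcher@(0, 0, 0) [+y clear] — {dowel, drawer_front, side_panel, stretcher, top}
6. cam@(0, 0, -1) [-z clear] — {cam, dowel, drawer_front, side_panel, stretcher, top}
7. foot@(0, 0, -2) [-x clear] — {cam, dowel, drawer_front, foot, side_panel, stretcher, top}
8. runner@(0, 1, -1) [+z clear] — {cam, dowel, drawer_front, foot, runner, side_panel, stretcher, top}
9. back_panel@(1, 1, -1) [+x clear] — {back_panel, cam, dowel, drawer_front, foot, runner, side_panel, stretcher, top}

Valid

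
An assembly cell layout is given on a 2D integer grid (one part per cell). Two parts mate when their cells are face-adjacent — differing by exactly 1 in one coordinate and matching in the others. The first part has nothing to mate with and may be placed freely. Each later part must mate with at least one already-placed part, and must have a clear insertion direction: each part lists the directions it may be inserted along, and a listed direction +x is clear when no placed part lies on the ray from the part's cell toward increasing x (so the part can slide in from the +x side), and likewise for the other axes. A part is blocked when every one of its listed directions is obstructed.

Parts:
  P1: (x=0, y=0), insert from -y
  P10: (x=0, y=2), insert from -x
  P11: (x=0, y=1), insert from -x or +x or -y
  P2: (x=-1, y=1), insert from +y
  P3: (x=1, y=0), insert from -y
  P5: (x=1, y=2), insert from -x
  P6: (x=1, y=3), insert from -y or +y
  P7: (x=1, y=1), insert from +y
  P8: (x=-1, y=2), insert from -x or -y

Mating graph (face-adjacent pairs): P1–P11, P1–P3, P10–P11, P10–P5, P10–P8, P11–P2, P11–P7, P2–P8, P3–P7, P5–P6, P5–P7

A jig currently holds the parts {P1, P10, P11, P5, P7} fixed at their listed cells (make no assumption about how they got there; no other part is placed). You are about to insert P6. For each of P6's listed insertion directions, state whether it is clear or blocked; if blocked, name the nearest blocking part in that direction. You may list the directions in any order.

+y: clear; -y: blocked by P5

-y: nearest on ray is P5@(1, 2) ⇒ blocked
+y: ray from P6(1, 3) has no placed part ⇒ clear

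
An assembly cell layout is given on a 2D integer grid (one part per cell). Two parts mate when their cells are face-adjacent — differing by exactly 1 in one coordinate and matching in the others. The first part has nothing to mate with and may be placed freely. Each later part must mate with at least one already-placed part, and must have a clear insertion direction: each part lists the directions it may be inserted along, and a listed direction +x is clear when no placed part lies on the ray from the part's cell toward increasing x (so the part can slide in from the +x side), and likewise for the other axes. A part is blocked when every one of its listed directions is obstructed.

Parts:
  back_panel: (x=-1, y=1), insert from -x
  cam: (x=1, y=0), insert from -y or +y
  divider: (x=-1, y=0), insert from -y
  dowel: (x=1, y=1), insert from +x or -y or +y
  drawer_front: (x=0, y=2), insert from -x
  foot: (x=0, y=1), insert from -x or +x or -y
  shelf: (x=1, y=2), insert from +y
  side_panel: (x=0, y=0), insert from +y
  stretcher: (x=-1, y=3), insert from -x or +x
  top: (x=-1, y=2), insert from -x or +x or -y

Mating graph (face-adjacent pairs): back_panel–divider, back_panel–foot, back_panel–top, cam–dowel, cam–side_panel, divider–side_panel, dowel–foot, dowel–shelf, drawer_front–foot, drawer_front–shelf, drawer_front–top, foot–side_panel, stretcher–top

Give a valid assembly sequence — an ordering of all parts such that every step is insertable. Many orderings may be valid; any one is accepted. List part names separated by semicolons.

side_panel; foot; drawer_front; back_panel; top; stretcher; dowel; divider; cam; shelf

1. side_panel@(0, 0) [+y clear] — {side_panel}
2. foot@(0, 1) [-x clear] — {foot, side_panel}
3. drawer_front@(0, 2) [-x clear] — {drawer_front, foot, side_panel}
4. back_panel@(-1, 1) [-x clear] — {back_panel, drawer_front, foot, side_panel}
5. top@(-1, 2) [-x clear] — {back_panel, drawer_front, foot, side_panel, top}
6. stretcher@(-1, 3) [-x clear] — {back_panel, drawer_front, foot, side_panel, stretcher, top}
7. dowel@(1, 1) [+x clear] — {back_panel, dowel, drawer_front, foot, side_panel, stretcher, top}
8. divider@(-1, 0) [-y clear] — {back_panel, divider, dowel, drawer_front, foot, side_panel, stretcher, top}
9. cam@(1, 0) [-y clear] — {back_panel, cam, divider, dowel, drawer_front, foot, side_panel, stretcher, top}
10. shelf@(1, 2) [+y clear] — {back_panel, cam, divider, dowel, drawer_front, foot, shelf, side_panel, stretcher, top}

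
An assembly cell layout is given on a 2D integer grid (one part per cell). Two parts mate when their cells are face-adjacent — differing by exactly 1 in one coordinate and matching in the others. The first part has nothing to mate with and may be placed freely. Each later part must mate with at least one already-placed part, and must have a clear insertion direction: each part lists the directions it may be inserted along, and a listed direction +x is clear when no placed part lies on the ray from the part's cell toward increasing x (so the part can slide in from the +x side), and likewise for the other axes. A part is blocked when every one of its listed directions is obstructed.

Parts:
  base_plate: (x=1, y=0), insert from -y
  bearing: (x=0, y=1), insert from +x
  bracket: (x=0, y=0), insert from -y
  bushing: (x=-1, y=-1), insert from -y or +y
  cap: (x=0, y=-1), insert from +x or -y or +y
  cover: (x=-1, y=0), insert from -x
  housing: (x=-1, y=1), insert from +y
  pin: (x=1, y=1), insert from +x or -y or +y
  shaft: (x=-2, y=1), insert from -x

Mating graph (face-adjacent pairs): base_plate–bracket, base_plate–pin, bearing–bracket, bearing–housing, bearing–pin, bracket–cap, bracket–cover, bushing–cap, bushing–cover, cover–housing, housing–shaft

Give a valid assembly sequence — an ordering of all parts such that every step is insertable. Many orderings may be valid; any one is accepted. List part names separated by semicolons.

shaft; housing; cover; bushing; bracket; cap; bearing; pin; base_plate

1. shaft@(-2, 1) [-x clear] — {shaft}
2. housing@(-1, 1) [+y clear] — {housing, shaft}
3. cover@(-1, 0) [-x clear] — {cover, housing, shaft}
4. bushing@(-1, -1) [-y clear] — {bushing, cover, housing, shaft}
5. bracket@(0, 0) [-y clear] — {bracket, bushing, cover, housing, shaft}
6. cap@(0, -1) [+x clear] — {bracket, bushing, cap, cover, housing, shaft}
7. bearing@(0, 1) [+x clear] — {bearing, bracket, bushing, cap, cover, housing, shaft}
8. pin@(1, 1) [+x clear] — {bearing, bracket, bushing, cap, cover, housing, pin, shaft}
9. base_plate@(1, 0) [-y clear] — {base_plate, bearing, bracket, bushing, cap, cover, housing, pin, shaft}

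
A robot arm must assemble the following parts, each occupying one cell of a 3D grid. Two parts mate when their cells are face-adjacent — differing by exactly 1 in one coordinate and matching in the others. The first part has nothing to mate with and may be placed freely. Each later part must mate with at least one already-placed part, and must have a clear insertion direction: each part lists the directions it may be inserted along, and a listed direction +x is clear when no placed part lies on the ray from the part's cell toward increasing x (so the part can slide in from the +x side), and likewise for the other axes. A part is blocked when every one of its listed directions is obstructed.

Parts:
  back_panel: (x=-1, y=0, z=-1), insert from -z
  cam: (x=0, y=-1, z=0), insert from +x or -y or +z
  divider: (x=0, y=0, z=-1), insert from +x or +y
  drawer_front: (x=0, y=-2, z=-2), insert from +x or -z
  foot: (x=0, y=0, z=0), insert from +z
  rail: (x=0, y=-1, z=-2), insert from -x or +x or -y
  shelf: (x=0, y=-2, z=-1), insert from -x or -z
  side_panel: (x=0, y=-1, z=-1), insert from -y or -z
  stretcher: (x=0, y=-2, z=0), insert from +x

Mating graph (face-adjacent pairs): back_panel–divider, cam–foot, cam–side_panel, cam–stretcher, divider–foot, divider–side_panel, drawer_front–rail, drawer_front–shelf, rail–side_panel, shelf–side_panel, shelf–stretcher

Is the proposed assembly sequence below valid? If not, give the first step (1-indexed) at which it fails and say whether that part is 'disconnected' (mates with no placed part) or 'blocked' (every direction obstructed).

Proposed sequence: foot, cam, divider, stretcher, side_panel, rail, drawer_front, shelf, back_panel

1. foot@(0, 0, 0) [+z clear] — {foot}
2. cam@(0, -1, 0) [+x clear] — {cam, foot}
3. divider@(0, 0, -1) [+x clear] — {cam, divider, foot}
4. stretcher@(0, -2, 0) [+x clear] — {cam, divider, foot, stretcher}
5. side_panel@(0, -1, -1) [-y clear] — {cam, divider, foot, side_panel, stretcher}
6. rail@(0, -1, -2) [-x clear] — {cam, divider, foot, rail, side_panel, stretcher}
7. drawer_front@(0, -2, -2) [+x clear] — {cam, divider, drawer_front, foot, rail, side_panel, stretcher}
8. shelf@(0, -2, -1) [-x clear] — {cam, divider, drawer_front, foot, rail, shelf, side_panel, stretcher}
9. back_panel@(-1, 0, -1) [-z clear] — {back_panel, cam, divider, drawer_front, foot, rail, shelf, side_panel, stretcher}

Valid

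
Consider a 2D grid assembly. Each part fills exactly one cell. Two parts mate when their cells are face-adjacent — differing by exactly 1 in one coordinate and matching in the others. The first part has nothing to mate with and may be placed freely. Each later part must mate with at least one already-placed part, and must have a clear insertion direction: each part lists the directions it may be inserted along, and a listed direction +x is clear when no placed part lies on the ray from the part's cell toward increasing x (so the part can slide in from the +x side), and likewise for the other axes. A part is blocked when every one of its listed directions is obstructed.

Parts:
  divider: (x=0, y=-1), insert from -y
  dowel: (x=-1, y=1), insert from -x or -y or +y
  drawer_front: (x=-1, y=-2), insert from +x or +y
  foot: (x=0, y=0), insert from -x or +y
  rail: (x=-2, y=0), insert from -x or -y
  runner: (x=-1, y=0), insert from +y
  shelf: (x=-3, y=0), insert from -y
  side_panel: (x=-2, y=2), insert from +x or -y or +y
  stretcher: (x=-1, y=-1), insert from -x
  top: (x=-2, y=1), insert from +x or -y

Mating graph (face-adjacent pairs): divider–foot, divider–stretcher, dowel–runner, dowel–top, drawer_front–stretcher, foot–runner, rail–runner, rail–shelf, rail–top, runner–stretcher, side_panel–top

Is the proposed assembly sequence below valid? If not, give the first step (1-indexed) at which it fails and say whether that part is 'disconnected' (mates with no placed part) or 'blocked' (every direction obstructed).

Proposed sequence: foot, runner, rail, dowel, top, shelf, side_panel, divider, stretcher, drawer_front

Invalid at step 5 (blocked)

1. foot@(0, 0) [-x clear] — {foot}
2. runner@(-1, 0) [+y clear] — {foot, runner}
3. rail@(-2, 0) [-x clear] — {foot, rail, runner}
4. dowel@(-1, 1) [-x clear] — {dowel, foot, rail, runner}
5. top@(-2, 1) — +x/-y all obstructed ⇒ blocked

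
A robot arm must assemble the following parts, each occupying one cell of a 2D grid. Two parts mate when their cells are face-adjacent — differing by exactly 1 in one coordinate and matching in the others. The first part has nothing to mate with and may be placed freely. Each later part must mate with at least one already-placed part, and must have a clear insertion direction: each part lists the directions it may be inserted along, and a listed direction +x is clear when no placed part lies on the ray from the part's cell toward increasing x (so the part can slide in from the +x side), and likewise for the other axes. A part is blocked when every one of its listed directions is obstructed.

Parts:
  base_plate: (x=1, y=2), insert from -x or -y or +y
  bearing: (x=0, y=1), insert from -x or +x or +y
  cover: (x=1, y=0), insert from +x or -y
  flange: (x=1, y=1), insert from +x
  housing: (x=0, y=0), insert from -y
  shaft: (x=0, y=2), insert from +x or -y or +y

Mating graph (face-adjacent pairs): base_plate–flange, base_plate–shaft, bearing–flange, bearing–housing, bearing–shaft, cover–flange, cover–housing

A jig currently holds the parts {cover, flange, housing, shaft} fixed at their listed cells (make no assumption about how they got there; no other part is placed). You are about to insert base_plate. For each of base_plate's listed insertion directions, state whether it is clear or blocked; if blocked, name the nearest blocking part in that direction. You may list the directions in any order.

+y: clear; -x: blocked by shaft; -y: blocked by flange

-x: nearest on ray is shaft@(0, 2) ⇒ blocked
-y: nearest on ray is flange@(1, 1) ⇒ blocked
+y: ray from base_plate(1, 2) has no placed part ⇒ clear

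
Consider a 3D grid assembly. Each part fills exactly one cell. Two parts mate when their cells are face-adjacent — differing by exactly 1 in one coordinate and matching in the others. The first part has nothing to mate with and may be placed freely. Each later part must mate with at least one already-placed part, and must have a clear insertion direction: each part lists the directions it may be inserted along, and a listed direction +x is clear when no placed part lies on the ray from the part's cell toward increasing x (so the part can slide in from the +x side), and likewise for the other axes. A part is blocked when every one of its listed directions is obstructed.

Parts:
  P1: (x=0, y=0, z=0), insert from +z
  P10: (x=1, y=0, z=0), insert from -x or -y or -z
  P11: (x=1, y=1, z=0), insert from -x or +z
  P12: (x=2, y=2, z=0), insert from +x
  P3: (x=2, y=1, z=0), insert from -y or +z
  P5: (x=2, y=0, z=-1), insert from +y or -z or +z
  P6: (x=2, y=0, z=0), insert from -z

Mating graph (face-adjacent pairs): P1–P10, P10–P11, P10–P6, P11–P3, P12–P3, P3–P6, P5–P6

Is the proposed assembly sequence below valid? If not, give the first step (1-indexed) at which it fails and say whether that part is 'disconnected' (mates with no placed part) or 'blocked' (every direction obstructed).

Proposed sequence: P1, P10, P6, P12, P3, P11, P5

1. P1@(0, 0, 0) [+z clear] — {P1}
2. P10@(1, 0, 0) [-y clear] — {P1, P10}
3. P6@(2, 0, 0) [-z clear] — {P1, P10, P6}
4. P12@(2, 2, 0) — no placed neighbour ⇒ disconnected

Invalid at step 4 (disconnected)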